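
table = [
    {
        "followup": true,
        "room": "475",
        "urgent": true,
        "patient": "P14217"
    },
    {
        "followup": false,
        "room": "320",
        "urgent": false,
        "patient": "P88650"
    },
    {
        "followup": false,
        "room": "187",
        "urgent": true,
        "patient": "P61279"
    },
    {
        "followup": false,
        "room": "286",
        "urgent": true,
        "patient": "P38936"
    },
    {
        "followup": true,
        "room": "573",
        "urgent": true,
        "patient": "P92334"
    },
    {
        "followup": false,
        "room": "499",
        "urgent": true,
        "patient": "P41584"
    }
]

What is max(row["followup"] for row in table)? True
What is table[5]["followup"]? False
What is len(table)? 6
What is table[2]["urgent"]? True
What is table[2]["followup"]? False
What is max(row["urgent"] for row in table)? True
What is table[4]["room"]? "573"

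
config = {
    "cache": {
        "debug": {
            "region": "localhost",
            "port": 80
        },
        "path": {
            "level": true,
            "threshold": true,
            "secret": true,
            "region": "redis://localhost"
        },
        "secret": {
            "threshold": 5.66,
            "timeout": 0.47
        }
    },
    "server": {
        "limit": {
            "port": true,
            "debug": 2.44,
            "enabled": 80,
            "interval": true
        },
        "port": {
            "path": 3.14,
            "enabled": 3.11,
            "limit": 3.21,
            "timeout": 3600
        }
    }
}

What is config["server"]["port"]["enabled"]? 3.11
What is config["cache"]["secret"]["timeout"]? 0.47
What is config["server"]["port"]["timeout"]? 3600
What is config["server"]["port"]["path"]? 3.14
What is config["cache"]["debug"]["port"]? 80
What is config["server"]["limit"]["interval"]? True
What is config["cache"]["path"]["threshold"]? True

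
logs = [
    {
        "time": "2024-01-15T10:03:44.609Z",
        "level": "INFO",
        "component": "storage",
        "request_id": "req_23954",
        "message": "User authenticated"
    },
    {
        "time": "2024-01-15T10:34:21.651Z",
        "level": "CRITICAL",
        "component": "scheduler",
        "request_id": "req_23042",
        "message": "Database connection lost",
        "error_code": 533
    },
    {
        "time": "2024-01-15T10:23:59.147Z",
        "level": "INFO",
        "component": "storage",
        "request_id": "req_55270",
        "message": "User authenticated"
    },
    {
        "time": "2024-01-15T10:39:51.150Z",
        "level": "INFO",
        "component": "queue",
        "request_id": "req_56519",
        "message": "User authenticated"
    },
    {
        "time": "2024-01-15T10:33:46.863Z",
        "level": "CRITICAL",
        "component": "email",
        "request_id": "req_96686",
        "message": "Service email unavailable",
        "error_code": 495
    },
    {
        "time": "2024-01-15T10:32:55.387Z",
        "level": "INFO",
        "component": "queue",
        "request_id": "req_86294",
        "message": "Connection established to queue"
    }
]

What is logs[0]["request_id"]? "req_23954"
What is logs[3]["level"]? "INFO"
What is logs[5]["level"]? "INFO"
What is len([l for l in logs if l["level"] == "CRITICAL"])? 2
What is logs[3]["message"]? "User authenticated"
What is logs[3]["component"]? "queue"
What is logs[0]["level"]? "INFO"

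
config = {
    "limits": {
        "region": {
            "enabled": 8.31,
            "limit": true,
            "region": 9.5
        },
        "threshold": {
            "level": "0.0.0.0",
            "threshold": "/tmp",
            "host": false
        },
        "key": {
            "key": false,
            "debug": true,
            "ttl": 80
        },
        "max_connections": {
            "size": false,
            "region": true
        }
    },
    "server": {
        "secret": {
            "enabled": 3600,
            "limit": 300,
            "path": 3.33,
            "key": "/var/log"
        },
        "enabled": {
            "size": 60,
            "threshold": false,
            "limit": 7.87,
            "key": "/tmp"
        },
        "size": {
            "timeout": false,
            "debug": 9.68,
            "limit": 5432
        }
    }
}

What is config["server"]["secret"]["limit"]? 300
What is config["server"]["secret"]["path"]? 3.33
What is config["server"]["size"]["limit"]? 5432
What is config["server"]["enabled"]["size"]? 60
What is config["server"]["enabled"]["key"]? "/tmp"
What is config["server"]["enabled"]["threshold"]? False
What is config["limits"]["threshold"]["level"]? "0.0.0.0"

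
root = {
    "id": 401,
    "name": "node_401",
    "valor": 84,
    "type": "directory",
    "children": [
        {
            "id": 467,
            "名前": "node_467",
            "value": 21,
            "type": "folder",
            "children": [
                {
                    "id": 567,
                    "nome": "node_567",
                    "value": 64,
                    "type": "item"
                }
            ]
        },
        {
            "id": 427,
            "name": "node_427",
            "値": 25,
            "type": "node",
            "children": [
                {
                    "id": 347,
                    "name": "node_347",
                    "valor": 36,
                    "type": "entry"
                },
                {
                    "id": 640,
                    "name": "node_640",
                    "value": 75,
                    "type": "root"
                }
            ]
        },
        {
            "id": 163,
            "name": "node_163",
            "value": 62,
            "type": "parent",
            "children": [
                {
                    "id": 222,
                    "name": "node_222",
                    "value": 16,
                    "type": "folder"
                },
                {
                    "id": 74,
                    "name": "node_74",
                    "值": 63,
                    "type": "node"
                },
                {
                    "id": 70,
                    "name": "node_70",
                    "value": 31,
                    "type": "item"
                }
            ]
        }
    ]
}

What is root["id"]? 401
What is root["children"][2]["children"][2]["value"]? 31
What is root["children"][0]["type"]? "folder"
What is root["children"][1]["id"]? 427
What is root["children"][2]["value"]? 62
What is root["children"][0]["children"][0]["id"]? 567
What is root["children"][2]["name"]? "node_163"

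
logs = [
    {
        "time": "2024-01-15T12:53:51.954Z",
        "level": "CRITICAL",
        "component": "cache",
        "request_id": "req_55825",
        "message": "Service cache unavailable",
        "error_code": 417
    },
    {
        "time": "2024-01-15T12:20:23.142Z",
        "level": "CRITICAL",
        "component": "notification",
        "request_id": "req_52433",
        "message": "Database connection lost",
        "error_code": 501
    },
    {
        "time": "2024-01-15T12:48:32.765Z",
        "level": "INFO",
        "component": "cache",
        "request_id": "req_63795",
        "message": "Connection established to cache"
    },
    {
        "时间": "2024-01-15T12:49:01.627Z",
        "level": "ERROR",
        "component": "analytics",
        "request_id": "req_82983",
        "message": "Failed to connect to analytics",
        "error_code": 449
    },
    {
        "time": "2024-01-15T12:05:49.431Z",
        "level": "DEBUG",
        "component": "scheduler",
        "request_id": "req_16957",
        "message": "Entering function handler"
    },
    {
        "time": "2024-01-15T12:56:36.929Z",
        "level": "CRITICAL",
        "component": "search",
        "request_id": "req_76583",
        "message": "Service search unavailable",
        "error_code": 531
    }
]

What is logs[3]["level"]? "ERROR"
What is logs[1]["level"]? "CRITICAL"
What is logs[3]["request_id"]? "req_82983"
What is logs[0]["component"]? "cache"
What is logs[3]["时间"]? "2024-01-15T12:49:01.627Z"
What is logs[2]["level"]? "INFO"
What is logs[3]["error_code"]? 449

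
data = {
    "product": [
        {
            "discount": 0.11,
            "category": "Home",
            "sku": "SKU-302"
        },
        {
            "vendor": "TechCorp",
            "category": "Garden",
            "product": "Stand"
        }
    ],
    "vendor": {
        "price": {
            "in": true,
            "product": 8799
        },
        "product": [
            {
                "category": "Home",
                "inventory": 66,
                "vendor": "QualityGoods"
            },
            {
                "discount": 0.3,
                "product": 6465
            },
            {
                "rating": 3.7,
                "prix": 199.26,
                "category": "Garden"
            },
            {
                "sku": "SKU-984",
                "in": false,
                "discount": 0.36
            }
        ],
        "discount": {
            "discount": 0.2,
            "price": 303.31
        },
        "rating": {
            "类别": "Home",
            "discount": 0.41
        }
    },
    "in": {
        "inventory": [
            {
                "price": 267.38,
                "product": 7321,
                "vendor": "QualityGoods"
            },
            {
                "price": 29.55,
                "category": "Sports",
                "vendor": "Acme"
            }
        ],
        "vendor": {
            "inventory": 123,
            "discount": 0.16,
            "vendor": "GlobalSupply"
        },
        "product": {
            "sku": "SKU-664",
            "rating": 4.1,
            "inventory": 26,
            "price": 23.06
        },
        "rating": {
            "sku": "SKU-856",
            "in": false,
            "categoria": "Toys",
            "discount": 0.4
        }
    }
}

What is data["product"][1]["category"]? "Garden"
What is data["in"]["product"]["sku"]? "SKU-664"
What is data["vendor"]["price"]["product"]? 8799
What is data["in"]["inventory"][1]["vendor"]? "Acme"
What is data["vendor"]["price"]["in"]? True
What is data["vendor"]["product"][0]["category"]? "Home"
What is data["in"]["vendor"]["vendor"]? "GlobalSupply"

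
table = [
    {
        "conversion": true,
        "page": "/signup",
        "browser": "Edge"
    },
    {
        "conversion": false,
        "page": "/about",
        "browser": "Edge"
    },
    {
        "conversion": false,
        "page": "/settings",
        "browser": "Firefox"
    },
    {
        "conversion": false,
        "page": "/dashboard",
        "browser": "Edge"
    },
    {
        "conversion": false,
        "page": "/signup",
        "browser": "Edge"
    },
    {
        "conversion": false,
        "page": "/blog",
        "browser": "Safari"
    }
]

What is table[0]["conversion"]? True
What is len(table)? 6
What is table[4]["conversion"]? False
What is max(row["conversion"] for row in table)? True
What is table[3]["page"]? "/dashboard"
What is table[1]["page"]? "/about"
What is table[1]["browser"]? "Edge"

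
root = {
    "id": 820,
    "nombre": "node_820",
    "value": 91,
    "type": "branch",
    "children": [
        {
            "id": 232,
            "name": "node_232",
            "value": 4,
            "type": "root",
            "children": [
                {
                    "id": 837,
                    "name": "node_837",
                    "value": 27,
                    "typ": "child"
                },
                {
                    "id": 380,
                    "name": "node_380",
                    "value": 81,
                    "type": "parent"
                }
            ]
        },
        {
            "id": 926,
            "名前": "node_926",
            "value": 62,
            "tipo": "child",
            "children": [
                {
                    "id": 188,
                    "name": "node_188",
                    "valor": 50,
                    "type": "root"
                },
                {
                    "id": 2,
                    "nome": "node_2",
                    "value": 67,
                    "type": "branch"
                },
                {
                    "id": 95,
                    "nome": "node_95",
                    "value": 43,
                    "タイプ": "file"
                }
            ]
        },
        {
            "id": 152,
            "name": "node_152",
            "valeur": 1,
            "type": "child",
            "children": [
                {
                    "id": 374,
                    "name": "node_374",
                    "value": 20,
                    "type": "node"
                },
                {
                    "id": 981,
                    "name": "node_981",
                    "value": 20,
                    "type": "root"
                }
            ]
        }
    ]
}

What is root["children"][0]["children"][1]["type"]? "parent"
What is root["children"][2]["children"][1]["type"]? "root"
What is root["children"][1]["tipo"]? "child"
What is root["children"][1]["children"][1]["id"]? 2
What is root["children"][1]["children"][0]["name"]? "node_188"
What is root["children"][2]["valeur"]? 1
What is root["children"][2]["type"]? "child"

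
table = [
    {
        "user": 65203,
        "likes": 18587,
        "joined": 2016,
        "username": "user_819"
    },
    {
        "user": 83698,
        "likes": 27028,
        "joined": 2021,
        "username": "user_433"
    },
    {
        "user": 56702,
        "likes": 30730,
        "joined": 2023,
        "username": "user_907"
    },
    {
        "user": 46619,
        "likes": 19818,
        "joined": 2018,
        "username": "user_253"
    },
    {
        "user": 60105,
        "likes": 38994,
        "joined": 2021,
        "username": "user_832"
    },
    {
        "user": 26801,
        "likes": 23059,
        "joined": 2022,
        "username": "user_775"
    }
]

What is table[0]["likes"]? 18587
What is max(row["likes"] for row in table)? 38994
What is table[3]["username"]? "user_253"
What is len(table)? 6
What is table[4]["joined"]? 2021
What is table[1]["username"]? "user_433"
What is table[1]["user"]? 83698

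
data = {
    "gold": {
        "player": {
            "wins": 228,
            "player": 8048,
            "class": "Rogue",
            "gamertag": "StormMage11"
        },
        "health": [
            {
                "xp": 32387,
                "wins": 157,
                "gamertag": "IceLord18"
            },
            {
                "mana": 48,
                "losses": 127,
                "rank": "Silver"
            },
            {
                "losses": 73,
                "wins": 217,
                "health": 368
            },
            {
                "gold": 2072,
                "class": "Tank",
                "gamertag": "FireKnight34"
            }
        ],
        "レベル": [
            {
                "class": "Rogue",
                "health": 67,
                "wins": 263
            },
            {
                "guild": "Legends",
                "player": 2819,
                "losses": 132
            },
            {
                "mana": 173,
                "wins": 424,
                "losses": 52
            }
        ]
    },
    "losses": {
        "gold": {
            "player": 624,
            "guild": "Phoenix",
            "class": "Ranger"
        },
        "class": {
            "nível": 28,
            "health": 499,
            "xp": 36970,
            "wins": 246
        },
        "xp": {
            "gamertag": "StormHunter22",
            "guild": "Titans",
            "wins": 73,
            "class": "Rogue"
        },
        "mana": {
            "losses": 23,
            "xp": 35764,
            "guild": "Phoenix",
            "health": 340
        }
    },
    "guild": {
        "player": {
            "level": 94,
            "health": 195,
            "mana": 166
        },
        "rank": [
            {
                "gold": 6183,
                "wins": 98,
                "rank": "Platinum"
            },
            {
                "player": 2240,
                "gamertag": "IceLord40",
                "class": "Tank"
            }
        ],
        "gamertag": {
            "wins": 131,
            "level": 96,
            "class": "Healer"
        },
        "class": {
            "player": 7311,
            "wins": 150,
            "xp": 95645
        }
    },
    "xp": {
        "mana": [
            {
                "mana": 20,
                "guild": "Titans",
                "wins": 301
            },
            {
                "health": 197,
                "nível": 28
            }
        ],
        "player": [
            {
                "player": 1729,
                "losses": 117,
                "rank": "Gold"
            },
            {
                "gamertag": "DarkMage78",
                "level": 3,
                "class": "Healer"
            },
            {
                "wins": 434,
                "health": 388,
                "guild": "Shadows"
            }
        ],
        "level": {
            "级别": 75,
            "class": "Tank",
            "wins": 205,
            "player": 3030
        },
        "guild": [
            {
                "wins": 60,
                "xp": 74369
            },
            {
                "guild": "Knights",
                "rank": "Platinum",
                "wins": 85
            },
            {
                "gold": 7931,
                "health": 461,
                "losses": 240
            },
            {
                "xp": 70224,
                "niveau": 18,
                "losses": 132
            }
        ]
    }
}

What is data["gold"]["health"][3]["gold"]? 2072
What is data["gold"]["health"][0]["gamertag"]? "IceLord18"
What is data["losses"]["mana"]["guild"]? "Phoenix"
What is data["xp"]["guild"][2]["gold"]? 7931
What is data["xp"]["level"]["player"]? 3030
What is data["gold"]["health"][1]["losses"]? 127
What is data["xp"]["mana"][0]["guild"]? "Titans"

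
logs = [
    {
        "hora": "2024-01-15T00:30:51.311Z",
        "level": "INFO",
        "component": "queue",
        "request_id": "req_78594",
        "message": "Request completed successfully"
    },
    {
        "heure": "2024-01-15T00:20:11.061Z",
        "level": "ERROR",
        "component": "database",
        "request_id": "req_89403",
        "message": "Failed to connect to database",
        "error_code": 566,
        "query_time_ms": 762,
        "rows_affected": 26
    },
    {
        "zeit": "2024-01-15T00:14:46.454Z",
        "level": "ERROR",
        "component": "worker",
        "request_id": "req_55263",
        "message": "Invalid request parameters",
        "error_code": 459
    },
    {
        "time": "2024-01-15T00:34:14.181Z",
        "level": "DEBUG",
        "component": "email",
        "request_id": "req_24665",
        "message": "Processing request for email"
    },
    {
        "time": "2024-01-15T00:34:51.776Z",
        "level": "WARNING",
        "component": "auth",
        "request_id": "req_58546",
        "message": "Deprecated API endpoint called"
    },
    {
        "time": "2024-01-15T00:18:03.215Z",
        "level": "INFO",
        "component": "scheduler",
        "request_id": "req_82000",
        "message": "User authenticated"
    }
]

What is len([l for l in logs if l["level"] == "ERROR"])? 2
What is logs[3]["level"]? "DEBUG"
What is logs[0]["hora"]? "2024-01-15T00:30:51.311Z"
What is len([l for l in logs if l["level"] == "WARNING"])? 1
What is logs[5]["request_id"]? "req_82000"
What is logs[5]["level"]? "INFO"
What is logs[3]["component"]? "email"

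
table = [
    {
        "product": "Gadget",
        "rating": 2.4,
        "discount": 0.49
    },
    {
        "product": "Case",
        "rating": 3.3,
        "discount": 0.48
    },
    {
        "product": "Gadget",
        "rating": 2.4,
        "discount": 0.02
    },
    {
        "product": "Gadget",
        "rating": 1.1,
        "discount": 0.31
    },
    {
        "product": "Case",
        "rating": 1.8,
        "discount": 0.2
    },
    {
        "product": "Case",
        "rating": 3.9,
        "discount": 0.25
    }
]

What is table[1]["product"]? "Case"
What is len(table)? 6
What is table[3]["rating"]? 1.1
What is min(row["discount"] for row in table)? 0.02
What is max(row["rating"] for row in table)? 3.9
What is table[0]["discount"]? 0.49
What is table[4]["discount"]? 0.2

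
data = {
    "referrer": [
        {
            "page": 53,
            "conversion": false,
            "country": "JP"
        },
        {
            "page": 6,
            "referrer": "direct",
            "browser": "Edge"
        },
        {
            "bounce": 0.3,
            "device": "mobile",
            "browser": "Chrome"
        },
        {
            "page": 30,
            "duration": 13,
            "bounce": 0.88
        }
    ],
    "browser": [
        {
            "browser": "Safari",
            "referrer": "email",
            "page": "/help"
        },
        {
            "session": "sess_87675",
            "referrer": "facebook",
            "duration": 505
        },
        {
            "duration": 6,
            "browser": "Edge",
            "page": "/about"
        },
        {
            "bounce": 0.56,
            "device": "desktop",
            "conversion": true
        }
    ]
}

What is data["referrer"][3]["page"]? 30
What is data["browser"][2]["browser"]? "Edge"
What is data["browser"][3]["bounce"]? 0.56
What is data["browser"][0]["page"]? "/help"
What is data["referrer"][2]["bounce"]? 0.3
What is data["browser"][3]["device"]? "desktop"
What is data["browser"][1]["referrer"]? "facebook"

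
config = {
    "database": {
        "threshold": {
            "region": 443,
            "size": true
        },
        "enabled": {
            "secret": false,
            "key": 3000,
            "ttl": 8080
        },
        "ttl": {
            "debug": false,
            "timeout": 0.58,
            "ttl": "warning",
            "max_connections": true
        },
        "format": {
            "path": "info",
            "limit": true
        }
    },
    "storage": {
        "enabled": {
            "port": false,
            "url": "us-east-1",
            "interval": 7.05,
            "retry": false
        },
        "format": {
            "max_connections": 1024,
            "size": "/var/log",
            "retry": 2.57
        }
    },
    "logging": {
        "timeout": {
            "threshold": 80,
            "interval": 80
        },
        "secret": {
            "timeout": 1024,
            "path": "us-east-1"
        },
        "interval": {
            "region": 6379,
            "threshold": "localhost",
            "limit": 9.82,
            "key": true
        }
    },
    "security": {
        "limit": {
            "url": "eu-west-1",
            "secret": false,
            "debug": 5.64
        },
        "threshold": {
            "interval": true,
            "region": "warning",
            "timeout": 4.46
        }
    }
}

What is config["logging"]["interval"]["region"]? 6379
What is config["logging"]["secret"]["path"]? "us-east-1"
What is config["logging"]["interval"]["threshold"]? "localhost"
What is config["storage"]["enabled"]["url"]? "us-east-1"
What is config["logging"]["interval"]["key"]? True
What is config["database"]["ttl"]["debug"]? False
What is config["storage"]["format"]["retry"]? 2.57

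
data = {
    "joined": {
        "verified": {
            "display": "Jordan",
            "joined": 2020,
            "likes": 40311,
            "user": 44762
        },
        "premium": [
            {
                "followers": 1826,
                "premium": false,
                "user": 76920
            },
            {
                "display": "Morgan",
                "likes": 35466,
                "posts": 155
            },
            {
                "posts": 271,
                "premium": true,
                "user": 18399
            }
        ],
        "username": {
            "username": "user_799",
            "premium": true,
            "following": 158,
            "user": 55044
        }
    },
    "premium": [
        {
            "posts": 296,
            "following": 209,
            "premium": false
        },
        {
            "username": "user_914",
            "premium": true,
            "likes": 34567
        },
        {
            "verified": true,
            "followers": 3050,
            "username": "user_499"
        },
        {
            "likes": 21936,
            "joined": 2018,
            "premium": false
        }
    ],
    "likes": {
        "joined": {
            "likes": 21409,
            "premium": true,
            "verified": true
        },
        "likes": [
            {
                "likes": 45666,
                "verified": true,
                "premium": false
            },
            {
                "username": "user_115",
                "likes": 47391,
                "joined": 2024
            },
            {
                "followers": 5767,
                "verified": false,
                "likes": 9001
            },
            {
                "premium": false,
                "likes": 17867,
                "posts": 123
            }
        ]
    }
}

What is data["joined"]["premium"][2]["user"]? 18399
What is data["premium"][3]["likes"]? 21936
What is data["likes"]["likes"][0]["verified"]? True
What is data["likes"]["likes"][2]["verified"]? False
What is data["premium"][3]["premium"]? False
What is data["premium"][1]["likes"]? 34567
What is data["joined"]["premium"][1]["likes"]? 35466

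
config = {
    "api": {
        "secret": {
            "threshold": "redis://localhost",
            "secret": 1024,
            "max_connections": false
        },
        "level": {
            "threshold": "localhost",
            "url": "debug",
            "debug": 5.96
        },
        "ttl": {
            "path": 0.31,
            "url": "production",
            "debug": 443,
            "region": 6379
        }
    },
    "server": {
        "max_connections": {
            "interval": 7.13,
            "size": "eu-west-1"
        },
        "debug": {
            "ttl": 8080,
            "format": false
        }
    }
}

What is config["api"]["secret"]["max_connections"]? False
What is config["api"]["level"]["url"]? "debug"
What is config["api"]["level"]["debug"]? 5.96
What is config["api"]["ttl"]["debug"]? 443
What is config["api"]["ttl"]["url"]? "production"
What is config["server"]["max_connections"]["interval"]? 7.13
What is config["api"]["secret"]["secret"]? 1024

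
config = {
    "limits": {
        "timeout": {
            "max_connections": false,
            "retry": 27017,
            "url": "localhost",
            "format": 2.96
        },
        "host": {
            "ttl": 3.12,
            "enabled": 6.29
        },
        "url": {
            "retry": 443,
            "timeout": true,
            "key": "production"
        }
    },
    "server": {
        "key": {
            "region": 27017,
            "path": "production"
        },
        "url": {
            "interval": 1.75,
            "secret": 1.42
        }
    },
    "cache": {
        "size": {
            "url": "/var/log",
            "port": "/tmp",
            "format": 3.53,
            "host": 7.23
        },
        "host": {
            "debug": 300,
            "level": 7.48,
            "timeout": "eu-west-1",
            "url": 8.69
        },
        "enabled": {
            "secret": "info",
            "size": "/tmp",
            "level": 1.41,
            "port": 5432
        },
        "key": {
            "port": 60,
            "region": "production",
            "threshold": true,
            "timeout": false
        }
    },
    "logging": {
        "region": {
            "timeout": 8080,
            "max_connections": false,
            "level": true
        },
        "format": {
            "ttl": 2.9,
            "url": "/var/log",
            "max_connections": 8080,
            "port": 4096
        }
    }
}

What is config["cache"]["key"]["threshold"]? True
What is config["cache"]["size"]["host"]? 7.23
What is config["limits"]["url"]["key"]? "production"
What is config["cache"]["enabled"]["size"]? "/tmp"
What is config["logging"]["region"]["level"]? True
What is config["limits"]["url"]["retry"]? 443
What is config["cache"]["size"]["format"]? 3.53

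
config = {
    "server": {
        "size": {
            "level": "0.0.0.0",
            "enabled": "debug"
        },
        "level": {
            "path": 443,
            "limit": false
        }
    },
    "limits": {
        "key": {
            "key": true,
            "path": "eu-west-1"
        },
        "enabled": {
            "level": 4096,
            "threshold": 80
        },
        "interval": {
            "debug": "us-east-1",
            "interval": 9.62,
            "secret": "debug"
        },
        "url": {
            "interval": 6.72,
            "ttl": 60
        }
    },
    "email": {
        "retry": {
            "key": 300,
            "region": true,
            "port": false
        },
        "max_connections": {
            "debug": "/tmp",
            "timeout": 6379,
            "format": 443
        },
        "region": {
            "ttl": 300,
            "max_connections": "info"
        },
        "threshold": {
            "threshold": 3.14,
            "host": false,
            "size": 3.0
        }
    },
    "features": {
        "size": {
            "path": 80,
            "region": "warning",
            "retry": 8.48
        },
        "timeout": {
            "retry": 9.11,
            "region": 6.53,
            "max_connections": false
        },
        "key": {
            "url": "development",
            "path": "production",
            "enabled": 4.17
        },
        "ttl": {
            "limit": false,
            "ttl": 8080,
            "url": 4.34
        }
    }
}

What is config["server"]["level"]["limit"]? False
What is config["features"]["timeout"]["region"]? 6.53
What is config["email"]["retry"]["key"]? 300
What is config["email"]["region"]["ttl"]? 300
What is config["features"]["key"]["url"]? "development"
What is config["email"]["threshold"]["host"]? False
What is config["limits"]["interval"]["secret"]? "debug"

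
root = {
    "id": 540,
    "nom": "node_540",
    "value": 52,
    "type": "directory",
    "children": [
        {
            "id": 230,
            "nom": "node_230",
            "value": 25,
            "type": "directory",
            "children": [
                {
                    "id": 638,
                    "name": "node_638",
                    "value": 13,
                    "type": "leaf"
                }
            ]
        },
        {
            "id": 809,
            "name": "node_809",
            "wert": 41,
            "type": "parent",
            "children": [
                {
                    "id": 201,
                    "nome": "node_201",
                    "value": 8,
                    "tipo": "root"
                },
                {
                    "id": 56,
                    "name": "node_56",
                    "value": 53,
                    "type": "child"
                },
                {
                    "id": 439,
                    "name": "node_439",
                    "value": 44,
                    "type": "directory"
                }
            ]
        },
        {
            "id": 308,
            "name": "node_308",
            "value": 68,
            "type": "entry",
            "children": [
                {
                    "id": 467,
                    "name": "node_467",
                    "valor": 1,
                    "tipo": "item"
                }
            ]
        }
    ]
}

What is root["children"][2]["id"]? 308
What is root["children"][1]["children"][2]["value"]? 44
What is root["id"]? 540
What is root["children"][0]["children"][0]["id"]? 638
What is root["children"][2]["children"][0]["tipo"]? "item"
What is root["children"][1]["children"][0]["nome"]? "node_201"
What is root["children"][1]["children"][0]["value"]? 8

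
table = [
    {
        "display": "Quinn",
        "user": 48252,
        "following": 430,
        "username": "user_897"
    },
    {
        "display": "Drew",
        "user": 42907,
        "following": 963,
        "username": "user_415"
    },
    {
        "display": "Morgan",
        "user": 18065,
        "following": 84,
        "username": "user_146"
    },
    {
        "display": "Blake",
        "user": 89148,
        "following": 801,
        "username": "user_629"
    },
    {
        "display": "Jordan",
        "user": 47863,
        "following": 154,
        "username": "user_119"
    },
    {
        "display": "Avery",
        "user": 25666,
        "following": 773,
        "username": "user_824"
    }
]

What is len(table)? 6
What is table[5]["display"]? "Avery"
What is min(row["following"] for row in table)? 84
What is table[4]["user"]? 47863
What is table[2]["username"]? "user_146"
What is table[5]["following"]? 773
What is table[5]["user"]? 25666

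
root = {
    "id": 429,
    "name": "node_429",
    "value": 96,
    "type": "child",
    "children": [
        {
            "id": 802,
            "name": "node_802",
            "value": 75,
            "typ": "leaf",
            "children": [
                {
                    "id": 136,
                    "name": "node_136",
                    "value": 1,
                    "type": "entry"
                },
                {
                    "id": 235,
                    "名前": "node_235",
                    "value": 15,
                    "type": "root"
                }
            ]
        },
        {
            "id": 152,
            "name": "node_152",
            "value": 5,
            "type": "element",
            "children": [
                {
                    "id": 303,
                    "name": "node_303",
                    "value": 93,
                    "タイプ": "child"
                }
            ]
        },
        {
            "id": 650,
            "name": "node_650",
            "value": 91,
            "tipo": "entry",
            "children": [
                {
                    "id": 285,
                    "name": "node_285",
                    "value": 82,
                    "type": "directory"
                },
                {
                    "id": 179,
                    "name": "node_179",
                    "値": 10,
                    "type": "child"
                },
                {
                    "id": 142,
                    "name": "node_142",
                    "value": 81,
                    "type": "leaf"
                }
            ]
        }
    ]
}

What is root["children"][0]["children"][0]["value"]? 1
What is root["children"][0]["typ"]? "leaf"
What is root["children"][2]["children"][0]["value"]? 82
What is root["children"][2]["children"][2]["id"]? 142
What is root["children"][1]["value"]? 5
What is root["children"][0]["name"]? "node_802"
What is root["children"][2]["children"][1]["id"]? 179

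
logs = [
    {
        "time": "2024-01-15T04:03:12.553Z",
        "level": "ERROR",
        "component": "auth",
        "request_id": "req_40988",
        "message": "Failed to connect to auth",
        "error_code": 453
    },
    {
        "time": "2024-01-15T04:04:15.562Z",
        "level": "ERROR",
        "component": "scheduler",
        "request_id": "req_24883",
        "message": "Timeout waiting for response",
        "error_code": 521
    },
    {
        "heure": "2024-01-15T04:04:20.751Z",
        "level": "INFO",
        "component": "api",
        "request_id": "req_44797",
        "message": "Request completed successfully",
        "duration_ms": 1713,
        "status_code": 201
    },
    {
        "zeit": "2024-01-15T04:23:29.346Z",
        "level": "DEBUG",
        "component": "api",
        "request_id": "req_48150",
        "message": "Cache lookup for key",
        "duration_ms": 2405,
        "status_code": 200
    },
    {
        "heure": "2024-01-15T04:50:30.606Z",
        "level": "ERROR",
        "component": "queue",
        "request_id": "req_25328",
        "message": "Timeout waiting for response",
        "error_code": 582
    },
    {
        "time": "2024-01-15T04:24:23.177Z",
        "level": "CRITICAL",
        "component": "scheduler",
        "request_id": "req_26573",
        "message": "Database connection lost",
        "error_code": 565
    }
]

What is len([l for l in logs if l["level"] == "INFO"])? 1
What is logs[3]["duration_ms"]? 2405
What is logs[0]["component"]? "auth"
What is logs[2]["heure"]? "2024-01-15T04:04:20.751Z"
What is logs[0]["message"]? "Failed to connect to auth"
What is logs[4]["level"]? "ERROR"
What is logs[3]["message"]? "Cache lookup for key"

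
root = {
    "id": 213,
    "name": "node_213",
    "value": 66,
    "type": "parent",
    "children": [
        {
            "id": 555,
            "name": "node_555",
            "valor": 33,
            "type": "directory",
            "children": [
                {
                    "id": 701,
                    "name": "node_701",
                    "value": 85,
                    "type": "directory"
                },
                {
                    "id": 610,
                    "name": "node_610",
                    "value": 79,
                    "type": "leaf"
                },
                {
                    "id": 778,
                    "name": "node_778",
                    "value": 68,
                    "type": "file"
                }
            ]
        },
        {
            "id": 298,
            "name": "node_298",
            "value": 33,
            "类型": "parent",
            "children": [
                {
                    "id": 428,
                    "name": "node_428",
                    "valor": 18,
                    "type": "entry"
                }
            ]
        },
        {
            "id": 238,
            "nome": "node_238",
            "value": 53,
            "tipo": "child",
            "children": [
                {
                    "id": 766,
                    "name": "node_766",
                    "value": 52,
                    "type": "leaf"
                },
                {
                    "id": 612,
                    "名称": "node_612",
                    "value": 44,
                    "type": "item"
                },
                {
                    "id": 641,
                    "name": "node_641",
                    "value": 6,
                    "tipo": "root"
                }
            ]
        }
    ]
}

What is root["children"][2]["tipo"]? "child"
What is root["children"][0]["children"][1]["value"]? 79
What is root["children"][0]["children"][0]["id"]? 701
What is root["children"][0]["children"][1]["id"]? 610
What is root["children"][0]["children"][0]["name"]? "node_701"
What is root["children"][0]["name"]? "node_555"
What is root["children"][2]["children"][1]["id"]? 612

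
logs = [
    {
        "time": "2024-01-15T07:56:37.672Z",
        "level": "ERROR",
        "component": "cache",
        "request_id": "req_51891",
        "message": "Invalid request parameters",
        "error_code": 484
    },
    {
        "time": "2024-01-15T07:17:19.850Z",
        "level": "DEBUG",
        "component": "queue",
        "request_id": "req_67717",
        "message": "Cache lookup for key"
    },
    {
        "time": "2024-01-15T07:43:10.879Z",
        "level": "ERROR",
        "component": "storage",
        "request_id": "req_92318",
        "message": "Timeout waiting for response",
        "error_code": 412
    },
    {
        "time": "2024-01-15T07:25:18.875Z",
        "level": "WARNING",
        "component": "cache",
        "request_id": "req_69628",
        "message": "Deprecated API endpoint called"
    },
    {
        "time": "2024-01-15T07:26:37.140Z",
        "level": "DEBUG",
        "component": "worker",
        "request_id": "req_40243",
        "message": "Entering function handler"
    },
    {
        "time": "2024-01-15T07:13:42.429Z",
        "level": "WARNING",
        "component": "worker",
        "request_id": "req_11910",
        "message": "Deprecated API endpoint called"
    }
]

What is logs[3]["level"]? "WARNING"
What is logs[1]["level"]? "DEBUG"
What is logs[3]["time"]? "2024-01-15T07:25:18.875Z"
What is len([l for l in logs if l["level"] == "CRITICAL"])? 0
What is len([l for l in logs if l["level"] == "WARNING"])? 2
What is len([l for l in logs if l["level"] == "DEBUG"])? 2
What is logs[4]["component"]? "worker"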